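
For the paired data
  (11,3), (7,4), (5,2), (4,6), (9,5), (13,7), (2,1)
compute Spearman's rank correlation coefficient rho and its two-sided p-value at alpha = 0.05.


Step 1: Rank x and y separately (midranks; no ties here).
rank(x): 11->6, 7->4, 5->3, 4->2, 9->5, 13->7, 2->1
rank(y): 3->3, 4->4, 2->2, 6->6, 5->5, 7->7, 1->1
Step 2: d_i = R_x(i) - R_y(i); compute d_i^2.
  (6-3)^2=9, (4-4)^2=0, (3-2)^2=1, (2-6)^2=16, (5-5)^2=0, (7-7)^2=0, (1-1)^2=0
sum(d^2) = 26.
Step 3: rho = 1 - 6*26 / (7*(7^2 - 1)) = 1 - 156/336 = 0.535714.
Step 4: Under H0, t = rho * sqrt((n-2)/(1-rho^2)) = 1.4186 ~ t(5).
Step 5: Two-sided p-value from the t-distribution with 5 df = 0.215217.
Step 6: alpha = 0.05. fail to reject H0.

rho = 0.5357, p = 0.215217, fail to reject H0 at alpha = 0.05.


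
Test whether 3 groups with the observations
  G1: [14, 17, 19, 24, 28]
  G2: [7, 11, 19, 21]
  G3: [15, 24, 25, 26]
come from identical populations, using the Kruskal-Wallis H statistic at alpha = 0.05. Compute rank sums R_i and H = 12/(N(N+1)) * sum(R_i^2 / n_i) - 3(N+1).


Step 1: Combine all N = 13 observations and assign midranks.
sorted (value, group, rank): (7,G2,1), (11,G2,2), (14,G1,3), (15,G3,4), (17,G1,5), (19,G1,6.5), (19,G2,6.5), (21,G2,8), (24,G1,9.5), (24,G3,9.5), (25,G3,11), (26,G3,12), (28,G1,13)
Step 2: Sum ranks within each group.
R_1 = 37 (n_1 = 5)
R_2 = 17.5 (n_2 = 4)
R_3 = 36.5 (n_3 = 4)
Step 3: H = 12/(N(N+1)) * sum(R_i^2/n_i) - 3(N+1)
     = 12/(13*14) * (37^2/5 + 17.5^2/4 + 36.5^2/4) - 3*14
     = 0.065934 * 683.425 - 42
     = 3.060989.
Step 4: Ties present; correction factor C = 1 - 12/(13^3 - 13) = 0.994505. Corrected H = 3.060989 / 0.994505 = 3.077901.
Step 5: Under H0, H ~ chi^2(2); p-value = 0.214606.
Step 6: alpha = 0.05. fail to reject H0.

H = 3.0779, df = 2, p = 0.214606, fail to reject H0.


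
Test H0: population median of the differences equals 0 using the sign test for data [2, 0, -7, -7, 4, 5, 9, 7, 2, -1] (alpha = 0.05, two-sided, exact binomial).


Step 1: Discard zero differences. Original n = 10; n_eff = number of nonzero differences = 9.
Nonzero differences (with sign): +2, -7, -7, +4, +5, +9, +7, +2, -1
Step 2: Count signs: positive = 6, negative = 3.
Step 3: Under H0: P(positive) = 0.5, so the number of positives S ~ Bin(9, 0.5).
Step 4: Two-sided exact p-value = sum of Bin(9,0.5) probabilities at or below the observed probability = 0.507812.
Step 5: alpha = 0.05. fail to reject H0.

n_eff = 9, pos = 6, neg = 3, p = 0.507812, fail to reject H0.


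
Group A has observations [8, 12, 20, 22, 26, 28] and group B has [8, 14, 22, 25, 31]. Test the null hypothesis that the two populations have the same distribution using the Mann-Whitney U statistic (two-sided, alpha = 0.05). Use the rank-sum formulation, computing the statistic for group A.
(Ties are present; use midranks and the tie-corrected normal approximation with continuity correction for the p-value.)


Step 1: Combine and sort all 11 observations; assign midranks.
sorted (value, group): (8,X), (8,Y), (12,X), (14,Y), (20,X), (22,X), (22,Y), (25,Y), (26,X), (28,X), (31,Y)
ranks: 8->1.5, 8->1.5, 12->3, 14->4, 20->5, 22->6.5, 22->6.5, 25->8, 26->9, 28->10, 31->11
Step 2: Rank sum for X: R1 = 1.5 + 3 + 5 + 6.5 + 9 + 10 = 35.
Step 3: U_X = R1 - n1(n1+1)/2 = 35 - 6*7/2 = 35 - 21 = 14.
       U_Y = n1*n2 - U_X = 30 - 14 = 16.
Step 4: Ties are present, so use the tie-corrected normal approximation (with continuity correction) for the p-value.
Step 5: p-value = 0.926933; compare to alpha = 0.05. fail to reject H0.

U_X = 14, p = 0.926933, fail to reject H0 at alpha = 0.05.


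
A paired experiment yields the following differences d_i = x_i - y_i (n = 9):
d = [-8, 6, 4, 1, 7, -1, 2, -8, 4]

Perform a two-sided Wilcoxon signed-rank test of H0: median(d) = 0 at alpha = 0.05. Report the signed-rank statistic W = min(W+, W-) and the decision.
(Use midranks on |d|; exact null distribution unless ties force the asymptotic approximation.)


Step 1: Drop any zero differences (none here) and take |d_i|.
|d| = [8, 6, 4, 1, 7, 1, 2, 8, 4]
Step 2: Midrank |d_i| (ties get averaged ranks).
ranks: |8|->8.5, |6|->6, |4|->4.5, |1|->1.5, |7|->7, |1|->1.5, |2|->3, |8|->8.5, |4|->4.5
Step 3: Attach original signs; sum ranks with positive sign and with negative sign.
W+ = 6 + 4.5 + 1.5 + 7 + 3 + 4.5 = 26.5
W- = 8.5 + 1.5 + 8.5 = 18.5
(Check: W+ + W- = 45 should equal n(n+1)/2 = 45.)
Step 4: Test statistic W = min(W+, W-) = 18.5.
Step 5: Ties in |d|, so use the tie-corrected normal approximation.
        E[W] = n(n+1)/4 = 9*10/4 = 22.5.
        Tie groups: |d|=1 (t=2), |d|=4 (t=2), |d|=8 (t=2); sum(t^3 - t) = 18.
        Var[W] = n(n+1)(2n+1)/24 - sum(t^3-t)/48 = 1710/24 - 18/48 = 70.875.
        z = (W - E[W]) / sqrt(Var[W]) = (18.5 - 22.5) / 8.4187 = -0.4751.
        Two-sided p = 2*Phi(z) = 0.634694.
Step 6: alpha = 0.05. fail to reject H0.

W+ = 26.5, W- = 18.5, W = min = 18.5, p = 0.634694, fail to reject H0.


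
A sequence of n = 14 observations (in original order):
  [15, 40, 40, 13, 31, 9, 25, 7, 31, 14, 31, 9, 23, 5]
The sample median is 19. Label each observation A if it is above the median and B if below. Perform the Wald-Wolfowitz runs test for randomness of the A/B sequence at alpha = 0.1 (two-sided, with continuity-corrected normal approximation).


Step 1: Compute median = 19; label A = above, B = below.
Labels in order: BAABABABABABAB  (n_A = 7, n_B = 7)
Step 2: Count runs R = 13.
Step 3: Under H0 (random ordering), E[R] = 2*n_A*n_B/(n_A+n_B) + 1 = 2*7*7/14 + 1 = 8.0000.
        Var[R] = 2*n_A*n_B*(2*n_A*n_B - n_A - n_B) / ((n_A+n_B)^2 * (n_A+n_B-1)) = 8232/2548 = 3.2308.
        SD[R] = 1.7974.
Step 4: Continuity-corrected z = (R - 0.5 - E[R]) / SD[R] = (13 - 0.5 - 8.0000) / 1.7974 = 2.5036.
Step 5: Two-sided p-value via normal approximation = 2*(1 - Phi(|z|)) = 0.012295.
Step 6: alpha = 0.1. reject H0.

R = 13, z = 2.5036, p = 0.012295, reject H0.


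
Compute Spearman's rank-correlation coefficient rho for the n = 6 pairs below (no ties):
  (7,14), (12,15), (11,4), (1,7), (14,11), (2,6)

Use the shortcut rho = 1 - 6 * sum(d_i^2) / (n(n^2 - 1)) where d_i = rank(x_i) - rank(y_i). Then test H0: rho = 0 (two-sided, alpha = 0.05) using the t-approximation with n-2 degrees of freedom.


Step 1: Rank x and y separately (midranks; no ties here).
rank(x): 7->3, 12->5, 11->4, 1->1, 14->6, 2->2
rank(y): 14->5, 15->6, 4->1, 7->3, 11->4, 6->2
Step 2: d_i = R_x(i) - R_y(i); compute d_i^2.
  (3-5)^2=4, (5-6)^2=1, (4-1)^2=9, (1-3)^2=4, (6-4)^2=4, (2-2)^2=0
sum(d^2) = 22.
Step 3: rho = 1 - 6*22 / (6*(6^2 - 1)) = 1 - 132/210 = 0.371429.
Step 4: Under H0, t = rho * sqrt((n-2)/(1-rho^2)) = 0.8001 ~ t(4).
Step 5: Two-sided p-value from the t-distribution with 4 df = 0.468478.
Step 6: alpha = 0.05. fail to reject H0.

rho = 0.3714, p = 0.468478, fail to reject H0 at alpha = 0.05.


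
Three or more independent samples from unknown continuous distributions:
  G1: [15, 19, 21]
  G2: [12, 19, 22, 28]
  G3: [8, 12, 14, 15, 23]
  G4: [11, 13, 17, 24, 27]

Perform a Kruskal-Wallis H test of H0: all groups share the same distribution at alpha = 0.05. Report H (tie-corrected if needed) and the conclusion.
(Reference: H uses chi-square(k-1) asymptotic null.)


Step 1: Combine all N = 17 observations and assign midranks.
sorted (value, group, rank): (8,G3,1), (11,G4,2), (12,G2,3.5), (12,G3,3.5), (13,G4,5), (14,G3,6), (15,G1,7.5), (15,G3,7.5), (17,G4,9), (19,G1,10.5), (19,G2,10.5), (21,G1,12), (22,G2,13), (23,G3,14), (24,G4,15), (27,G4,16), (28,G2,17)
Step 2: Sum ranks within each group.
R_1 = 30 (n_1 = 3)
R_2 = 44 (n_2 = 4)
R_3 = 32 (n_3 = 5)
R_4 = 47 (n_4 = 5)
Step 3: H = 12/(N(N+1)) * sum(R_i^2/n_i) - 3(N+1)
     = 12/(17*18) * (30^2/3 + 44^2/4 + 32^2/5 + 47^2/5) - 3*18
     = 0.039216 * 1430.6 - 54
     = 2.101961.
Step 4: Ties present; correction factor C = 1 - 18/(17^3 - 17) = 0.996324. Corrected H = 2.101961 / 0.996324 = 2.109717.
Step 5: Under H0, H ~ chi^2(3); p-value = 0.549949.
Step 6: alpha = 0.05. fail to reject H0.

H = 2.1097, df = 3, p = 0.549949, fail to reject H0.


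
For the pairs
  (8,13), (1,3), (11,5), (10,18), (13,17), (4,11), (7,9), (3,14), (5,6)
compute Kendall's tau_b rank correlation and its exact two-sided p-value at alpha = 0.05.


Step 1: Enumerate the 36 unordered pairs (i,j) with i<j and classify each by sign(x_j-x_i) * sign(y_j-y_i).
  (1,2):dx=-7,dy=-10->C; (1,3):dx=+3,dy=-8->D; (1,4):dx=+2,dy=+5->C; (1,5):dx=+5,dy=+4->C
  (1,6):dx=-4,dy=-2->C; (1,7):dx=-1,dy=-4->C; (1,8):dx=-5,dy=+1->D; (1,9):dx=-3,dy=-7->C
  (2,3):dx=+10,dy=+2->C; (2,4):dx=+9,dy=+15->C; (2,5):dx=+12,dy=+14->C; (2,6):dx=+3,dy=+8->C
  (2,7):dx=+6,dy=+6->C; (2,8):dx=+2,dy=+11->C; (2,9):dx=+4,dy=+3->C; (3,4):dx=-1,dy=+13->D
  (3,5):dx=+2,dy=+12->C; (3,6):dx=-7,dy=+6->D; (3,7):dx=-4,dy=+4->D; (3,8):dx=-8,dy=+9->D
  (3,9):dx=-6,dy=+1->D; (4,5):dx=+3,dy=-1->D; (4,6):dx=-6,dy=-7->C; (4,7):dx=-3,dy=-9->C
  (4,8):dx=-7,dy=-4->C; (4,9):dx=-5,dy=-12->C; (5,6):dx=-9,dy=-6->C; (5,7):dx=-6,dy=-8->C
  (5,8):dx=-10,dy=-3->C; (5,9):dx=-8,dy=-11->C; (6,7):dx=+3,dy=-2->D; (6,8):dx=-1,dy=+3->D
  (6,9):dx=+1,dy=-5->D; (7,8):dx=-4,dy=+5->D; (7,9):dx=-2,dy=-3->C; (8,9):dx=+2,dy=-8->D
Step 2: C = 23, D = 13, total pairs = 36.
Step 3: tau = (C - D)/(n(n-1)/2) = (23 - 13)/36 = 0.277778.
Step 4: Exact two-sided p-value (enumerate n! = 362880 permutations of y under H0): p = 0.358488.
Step 5: alpha = 0.05. fail to reject H0.

tau_b = 0.2778 (C=23, D=13), p = 0.358488, fail to reject H0.


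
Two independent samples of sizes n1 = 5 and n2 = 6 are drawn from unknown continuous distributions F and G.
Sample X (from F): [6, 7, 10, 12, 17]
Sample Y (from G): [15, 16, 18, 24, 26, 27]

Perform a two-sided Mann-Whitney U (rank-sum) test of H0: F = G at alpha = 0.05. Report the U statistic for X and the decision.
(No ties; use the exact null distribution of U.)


Step 1: Combine and sort all 11 observations; assign midranks.
sorted (value, group): (6,X), (7,X), (10,X), (12,X), (15,Y), (16,Y), (17,X), (18,Y), (24,Y), (26,Y), (27,Y)
ranks: 6->1, 7->2, 10->3, 12->4, 15->5, 16->6, 17->7, 18->8, 24->9, 26->10, 27->11
Step 2: Rank sum for X: R1 = 1 + 2 + 3 + 4 + 7 = 17.
Step 3: U_X = R1 - n1(n1+1)/2 = 17 - 5*6/2 = 17 - 15 = 2.
       U_Y = n1*n2 - U_X = 30 - 2 = 28.
Step 4: No ties, so the exact null distribution of U (based on enumerating the C(11,5) = 462 equally likely rank assignments) gives the two-sided p-value.
Step 5: p-value = 0.017316; compare to alpha = 0.05. reject H0.

U_X = 2, p = 0.017316, reject H0 at alpha = 0.05.


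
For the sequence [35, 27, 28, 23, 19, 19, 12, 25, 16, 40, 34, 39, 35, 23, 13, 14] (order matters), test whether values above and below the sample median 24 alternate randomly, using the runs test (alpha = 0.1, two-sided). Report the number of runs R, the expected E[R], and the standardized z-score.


Step 1: Compute median = 24; label A = above, B = below.
Labels in order: AAABBBBABAAAABBB  (n_A = 8, n_B = 8)
Step 2: Count runs R = 6.
Step 3: Under H0 (random ordering), E[R] = 2*n_A*n_B/(n_A+n_B) + 1 = 2*8*8/16 + 1 = 9.0000.
        Var[R] = 2*n_A*n_B*(2*n_A*n_B - n_A - n_B) / ((n_A+n_B)^2 * (n_A+n_B-1)) = 14336/3840 = 3.7333.
        SD[R] = 1.9322.
Step 4: Continuity-corrected z = (R + 0.5 - E[R]) / SD[R] = (6 + 0.5 - 9.0000) / 1.9322 = -1.2939.
Step 5: Two-sided p-value via normal approximation = 2*(1 - Phi(|z|)) = 0.195709.
Step 6: alpha = 0.1. fail to reject H0.

R = 6, z = -1.2939, p = 0.195709, fail to reject H0.


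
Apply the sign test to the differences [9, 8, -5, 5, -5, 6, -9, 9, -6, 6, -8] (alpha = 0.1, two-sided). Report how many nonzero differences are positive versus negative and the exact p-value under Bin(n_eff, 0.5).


Step 1: Discard zero differences. Original n = 11; n_eff = number of nonzero differences = 11.
Nonzero differences (with sign): +9, +8, -5, +5, -5, +6, -9, +9, -6, +6, -8
Step 2: Count signs: positive = 6, negative = 5.
Step 3: Under H0: P(positive) = 0.5, so the number of positives S ~ Bin(11, 0.5).
Step 4: Two-sided exact p-value = sum of Bin(11,0.5) probabilities at or below the observed probability = 1.000000.
Step 5: alpha = 0.1. fail to reject H0.

n_eff = 11, pos = 6, neg = 5, p = 1.000000, fail to reject H0.


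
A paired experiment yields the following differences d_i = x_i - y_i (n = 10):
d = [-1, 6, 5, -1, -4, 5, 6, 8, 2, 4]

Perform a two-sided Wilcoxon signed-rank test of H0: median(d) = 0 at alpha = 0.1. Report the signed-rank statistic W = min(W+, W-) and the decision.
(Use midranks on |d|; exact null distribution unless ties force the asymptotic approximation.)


Step 1: Drop any zero differences (none here) and take |d_i|.
|d| = [1, 6, 5, 1, 4, 5, 6, 8, 2, 4]
Step 2: Midrank |d_i| (ties get averaged ranks).
ranks: |1|->1.5, |6|->8.5, |5|->6.5, |1|->1.5, |4|->4.5, |5|->6.5, |6|->8.5, |8|->10, |2|->3, |4|->4.5
Step 3: Attach original signs; sum ranks with positive sign and with negative sign.
W+ = 8.5 + 6.5 + 6.5 + 8.5 + 10 + 3 + 4.5 = 47.5
W- = 1.5 + 1.5 + 4.5 = 7.5
(Check: W+ + W- = 55 should equal n(n+1)/2 = 55.)
Step 4: Test statistic W = min(W+, W-) = 7.5.
Step 5: Ties in |d|, so use the tie-corrected normal approximation.
        E[W] = n(n+1)/4 = 10*11/4 = 27.5.
        Tie groups: |d|=1 (t=2), |d|=4 (t=2), |d|=5 (t=2), |d|=6 (t=2); sum(t^3 - t) = 24.
        Var[W] = n(n+1)(2n+1)/24 - sum(t^3-t)/48 = 2310/24 - 24/48 = 95.75.
        z = (W - E[W]) / sqrt(Var[W]) = (7.5 - 27.5) / 9.7852 = -2.0439.
        Two-sided p = 2*Phi(z) = 0.040963.
Step 6: alpha = 0.1. reject H0.

W+ = 47.5, W- = 7.5, W = min = 7.5, p = 0.040963, reject H0.


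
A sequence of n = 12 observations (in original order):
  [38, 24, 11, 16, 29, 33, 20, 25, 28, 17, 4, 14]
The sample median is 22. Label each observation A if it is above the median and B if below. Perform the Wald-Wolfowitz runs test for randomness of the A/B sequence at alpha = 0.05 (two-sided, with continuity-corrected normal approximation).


Step 1: Compute median = 22; label A = above, B = below.
Labels in order: AABBAABAABBB  (n_A = 6, n_B = 6)
Step 2: Count runs R = 6.
Step 3: Under H0 (random ordering), E[R] = 2*n_A*n_B/(n_A+n_B) + 1 = 2*6*6/12 + 1 = 7.0000.
        Var[R] = 2*n_A*n_B*(2*n_A*n_B - n_A - n_B) / ((n_A+n_B)^2 * (n_A+n_B-1)) = 4320/1584 = 2.7273.
        SD[R] = 1.6514.
Step 4: Continuity-corrected z = (R + 0.5 - E[R]) / SD[R] = (6 + 0.5 - 7.0000) / 1.6514 = -0.3028.
Step 5: Two-sided p-value via normal approximation = 2*(1 - Phi(|z|)) = 0.762069.
Step 6: alpha = 0.05. fail to reject H0.

R = 6, z = -0.3028, p = 0.762069, fail to reject H0.


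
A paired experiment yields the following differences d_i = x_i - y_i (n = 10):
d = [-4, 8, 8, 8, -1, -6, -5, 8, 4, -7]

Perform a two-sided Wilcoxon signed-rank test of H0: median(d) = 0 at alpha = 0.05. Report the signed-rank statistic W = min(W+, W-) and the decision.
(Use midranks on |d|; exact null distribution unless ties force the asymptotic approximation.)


Step 1: Drop any zero differences (none here) and take |d_i|.
|d| = [4, 8, 8, 8, 1, 6, 5, 8, 4, 7]
Step 2: Midrank |d_i| (ties get averaged ranks).
ranks: |4|->2.5, |8|->8.5, |8|->8.5, |8|->8.5, |1|->1, |6|->5, |5|->4, |8|->8.5, |4|->2.5, |7|->6
Step 3: Attach original signs; sum ranks with positive sign and with negative sign.
W+ = 8.5 + 8.5 + 8.5 + 8.5 + 2.5 = 36.5
W- = 2.5 + 1 + 5 + 4 + 6 = 18.5
(Check: W+ + W- = 55 should equal n(n+1)/2 = 55.)
Step 4: Test statistic W = min(W+, W-) = 18.5.
Step 5: Ties in |d|, so use the tie-corrected normal approximation.
        E[W] = n(n+1)/4 = 10*11/4 = 27.5.
        Tie groups: |d|=4 (t=2), |d|=8 (t=4); sum(t^3 - t) = 66.
        Var[W] = n(n+1)(2n+1)/24 - sum(t^3-t)/48 = 2310/24 - 66/48 = 94.875.
        z = (W - E[W]) / sqrt(Var[W]) = (18.5 - 27.5) / 9.7404 = -0.9240.
        Two-sided p = 2*Phi(z) = 0.355492.
Step 6: alpha = 0.05. fail to reject H0.

W+ = 36.5, W- = 18.5, W = min = 18.5, p = 0.355492, fail to reject H0.


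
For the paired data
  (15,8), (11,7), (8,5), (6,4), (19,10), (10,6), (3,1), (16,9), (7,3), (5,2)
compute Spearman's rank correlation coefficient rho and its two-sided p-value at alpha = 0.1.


Step 1: Rank x and y separately (midranks; no ties here).
rank(x): 15->8, 11->7, 8->5, 6->3, 19->10, 10->6, 3->1, 16->9, 7->4, 5->2
rank(y): 8->8, 7->7, 5->5, 4->4, 10->10, 6->6, 1->1, 9->9, 3->3, 2->2
Step 2: d_i = R_x(i) - R_y(i); compute d_i^2.
  (8-8)^2=0, (7-7)^2=0, (5-5)^2=0, (3-4)^2=1, (10-10)^2=0, (6-6)^2=0, (1-1)^2=0, (9-9)^2=0, (4-3)^2=1, (2-2)^2=0
sum(d^2) = 2.
Step 3: rho = 1 - 6*2 / (10*(10^2 - 1)) = 1 - 12/990 = 0.987879.
Step 4: Under H0, t = rho * sqrt((n-2)/(1-rho^2)) = 18.0003 ~ t(8).
Step 5: Two-sided p-value from the t-distribution with 8 df = 0.000000.
Step 6: alpha = 0.1. reject H0.

rho = 0.9879, p = 0.000000, reject H0 at alpha = 0.1.


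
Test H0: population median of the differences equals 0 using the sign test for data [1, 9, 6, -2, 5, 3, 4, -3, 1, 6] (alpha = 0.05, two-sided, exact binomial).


Step 1: Discard zero differences. Original n = 10; n_eff = number of nonzero differences = 10.
Nonzero differences (with sign): +1, +9, +6, -2, +5, +3, +4, -3, +1, +6
Step 2: Count signs: positive = 8, negative = 2.
Step 3: Under H0: P(positive) = 0.5, so the number of positives S ~ Bin(10, 0.5).
Step 4: Two-sided exact p-value = sum of Bin(10,0.5) probabilities at or below the observed probability = 0.109375.
Step 5: alpha = 0.05. fail to reject H0.

n_eff = 10, pos = 8, neg = 2, p = 0.109375, fail to reject H0.


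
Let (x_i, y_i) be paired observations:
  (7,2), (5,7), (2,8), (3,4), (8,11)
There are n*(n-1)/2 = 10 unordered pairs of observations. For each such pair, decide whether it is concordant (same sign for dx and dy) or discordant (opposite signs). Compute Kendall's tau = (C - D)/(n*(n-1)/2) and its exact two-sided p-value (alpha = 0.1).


Step 1: Enumerate the 10 unordered pairs (i,j) with i<j and classify each by sign(x_j-x_i) * sign(y_j-y_i).
  (1,2):dx=-2,dy=+5->D; (1,3):dx=-5,dy=+6->D; (1,4):dx=-4,dy=+2->D; (1,5):dx=+1,dy=+9->C
  (2,3):dx=-3,dy=+1->D; (2,4):dx=-2,dy=-3->C; (2,5):dx=+3,dy=+4->C; (3,4):dx=+1,dy=-4->D
  (3,5):dx=+6,dy=+3->C; (4,5):dx=+5,dy=+7->C
Step 2: C = 5, D = 5, total pairs = 10.
Step 3: tau = (C - D)/(n(n-1)/2) = (5 - 5)/10 = 0.000000.
Step 4: Exact two-sided p-value (enumerate n! = 120 permutations of y under H0): p = 1.000000.
Step 5: alpha = 0.1. fail to reject H0.

tau_b = 0.0000 (C=5, D=5), p = 1.000000, fail to reject H0.


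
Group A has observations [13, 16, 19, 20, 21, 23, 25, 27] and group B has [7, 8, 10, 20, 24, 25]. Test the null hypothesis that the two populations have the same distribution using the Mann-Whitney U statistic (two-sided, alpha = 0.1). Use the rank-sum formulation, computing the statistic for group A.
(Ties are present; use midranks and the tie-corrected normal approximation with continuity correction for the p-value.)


Step 1: Combine and sort all 14 observations; assign midranks.
sorted (value, group): (7,Y), (8,Y), (10,Y), (13,X), (16,X), (19,X), (20,X), (20,Y), (21,X), (23,X), (24,Y), (25,X), (25,Y), (27,X)
ranks: 7->1, 8->2, 10->3, 13->4, 16->5, 19->6, 20->7.5, 20->7.5, 21->9, 23->10, 24->11, 25->12.5, 25->12.5, 27->14
Step 2: Rank sum for X: R1 = 4 + 5 + 6 + 7.5 + 9 + 10 + 12.5 + 14 = 68.
Step 3: U_X = R1 - n1(n1+1)/2 = 68 - 8*9/2 = 68 - 36 = 32.
       U_Y = n1*n2 - U_X = 48 - 32 = 16.
Step 4: Ties are present, so use the tie-corrected normal approximation (with continuity correction) for the p-value.
Step 5: p-value = 0.331857; compare to alpha = 0.1. fail to reject H0.

U_X = 32, p = 0.331857, fail to reject H0 at alpha = 0.1.


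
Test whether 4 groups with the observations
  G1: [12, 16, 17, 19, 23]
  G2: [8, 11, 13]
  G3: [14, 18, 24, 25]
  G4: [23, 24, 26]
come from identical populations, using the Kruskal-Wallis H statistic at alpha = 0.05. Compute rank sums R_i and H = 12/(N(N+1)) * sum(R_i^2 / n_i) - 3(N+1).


Step 1: Combine all N = 15 observations and assign midranks.
sorted (value, group, rank): (8,G2,1), (11,G2,2), (12,G1,3), (13,G2,4), (14,G3,5), (16,G1,6), (17,G1,7), (18,G3,8), (19,G1,9), (23,G1,10.5), (23,G4,10.5), (24,G3,12.5), (24,G4,12.5), (25,G3,14), (26,G4,15)
Step 2: Sum ranks within each group.
R_1 = 35.5 (n_1 = 5)
R_2 = 7 (n_2 = 3)
R_3 = 39.5 (n_3 = 4)
R_4 = 38 (n_4 = 3)
Step 3: H = 12/(N(N+1)) * sum(R_i^2/n_i) - 3(N+1)
     = 12/(15*16) * (35.5^2/5 + 7^2/3 + 39.5^2/4 + 38^2/3) - 3*16
     = 0.050000 * 1139.78 - 48
     = 8.988958.
Step 4: Ties present; correction factor C = 1 - 12/(15^3 - 15) = 0.996429. Corrected H = 8.988958 / 0.996429 = 9.021177.
Step 5: Under H0, H ~ chi^2(3); p-value = 0.029011.
Step 6: alpha = 0.05. reject H0.

H = 9.0212, df = 3, p = 0.029011, reject H0.


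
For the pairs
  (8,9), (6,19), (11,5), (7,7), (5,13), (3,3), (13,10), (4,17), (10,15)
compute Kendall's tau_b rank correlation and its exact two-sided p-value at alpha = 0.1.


Step 1: Enumerate the 36 unordered pairs (i,j) with i<j and classify each by sign(x_j-x_i) * sign(y_j-y_i).
  (1,2):dx=-2,dy=+10->D; (1,3):dx=+3,dy=-4->D; (1,4):dx=-1,dy=-2->C; (1,5):dx=-3,dy=+4->D
  (1,6):dx=-5,dy=-6->C; (1,7):dx=+5,dy=+1->C; (1,8):dx=-4,dy=+8->D; (1,9):dx=+2,dy=+6->C
  (2,3):dx=+5,dy=-14->D; (2,4):dx=+1,dy=-12->D; (2,5):dx=-1,dy=-6->C; (2,6):dx=-3,dy=-16->C
  (2,7):dx=+7,dy=-9->D; (2,8):dx=-2,dy=-2->C; (2,9):dx=+4,dy=-4->D; (3,4):dx=-4,dy=+2->D
  (3,5):dx=-6,dy=+8->D; (3,6):dx=-8,dy=-2->C; (3,7):dx=+2,dy=+5->C; (3,8):dx=-7,dy=+12->D
  (3,9):dx=-1,dy=+10->D; (4,5):dx=-2,dy=+6->D; (4,6):dx=-4,dy=-4->C; (4,7):dx=+6,dy=+3->C
  (4,8):dx=-3,dy=+10->D; (4,9):dx=+3,dy=+8->C; (5,6):dx=-2,dy=-10->C; (5,7):dx=+8,dy=-3->D
  (5,8):dx=-1,dy=+4->D; (5,9):dx=+5,dy=+2->C; (6,7):dx=+10,dy=+7->C; (6,8):dx=+1,dy=+14->C
  (6,9):dx=+7,dy=+12->C; (7,8):dx=-9,dy=+7->D; (7,9):dx=-3,dy=+5->D; (8,9):dx=+6,dy=-2->D
Step 2: C = 17, D = 19, total pairs = 36.
Step 3: tau = (C - D)/(n(n-1)/2) = (17 - 19)/36 = -0.055556.
Step 4: Exact two-sided p-value (enumerate n! = 362880 permutations of y under H0): p = 0.919455.
Step 5: alpha = 0.1. fail to reject H0.

tau_b = -0.0556 (C=17, D=19), p = 0.919455, fail to reject H0.


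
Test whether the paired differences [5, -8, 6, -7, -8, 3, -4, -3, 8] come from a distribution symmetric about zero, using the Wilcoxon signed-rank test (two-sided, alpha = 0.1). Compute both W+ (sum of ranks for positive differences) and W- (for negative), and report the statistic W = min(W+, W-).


Step 1: Drop any zero differences (none here) and take |d_i|.
|d| = [5, 8, 6, 7, 8, 3, 4, 3, 8]
Step 2: Midrank |d_i| (ties get averaged ranks).
ranks: |5|->4, |8|->8, |6|->5, |7|->6, |8|->8, |3|->1.5, |4|->3, |3|->1.5, |8|->8
Step 3: Attach original signs; sum ranks with positive sign and with negative sign.
W+ = 4 + 5 + 1.5 + 8 = 18.5
W- = 8 + 6 + 8 + 3 + 1.5 = 26.5
(Check: W+ + W- = 45 should equal n(n+1)/2 = 45.)
Step 4: Test statistic W = min(W+, W-) = 18.5.
Step 5: Ties in |d|, so use the tie-corrected normal approximation.
        E[W] = n(n+1)/4 = 9*10/4 = 22.5.
        Tie groups: |d|=3 (t=2), |d|=8 (t=3); sum(t^3 - t) = 30.
        Var[W] = n(n+1)(2n+1)/24 - sum(t^3-t)/48 = 1710/24 - 30/48 = 70.625.
        z = (W - E[W]) / sqrt(Var[W]) = (18.5 - 22.5) / 8.4039 = -0.4760.
        Two-sided p = 2*Phi(z) = 0.634095.
Step 6: alpha = 0.1. fail to reject H0.

W+ = 18.5, W- = 26.5, W = min = 18.5, p = 0.634095, fail to reject H0.


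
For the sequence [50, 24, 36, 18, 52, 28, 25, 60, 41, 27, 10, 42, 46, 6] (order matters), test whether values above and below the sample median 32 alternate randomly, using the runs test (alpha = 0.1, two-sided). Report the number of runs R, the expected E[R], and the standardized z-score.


Step 1: Compute median = 32; label A = above, B = below.
Labels in order: ABABABBAABBAAB  (n_A = 7, n_B = 7)
Step 2: Count runs R = 10.
Step 3: Under H0 (random ordering), E[R] = 2*n_A*n_B/(n_A+n_B) + 1 = 2*7*7/14 + 1 = 8.0000.
        Var[R] = 2*n_A*n_B*(2*n_A*n_B - n_A - n_B) / ((n_A+n_B)^2 * (n_A+n_B-1)) = 8232/2548 = 3.2308.
        SD[R] = 1.7974.
Step 4: Continuity-corrected z = (R - 0.5 - E[R]) / SD[R] = (10 - 0.5 - 8.0000) / 1.7974 = 0.8345.
Step 5: Two-sided p-value via normal approximation = 2*(1 - Phi(|z|)) = 0.403986.
Step 6: alpha = 0.1. fail to reject H0.

R = 10, z = 0.8345, p = 0.403986, fail to reject H0.


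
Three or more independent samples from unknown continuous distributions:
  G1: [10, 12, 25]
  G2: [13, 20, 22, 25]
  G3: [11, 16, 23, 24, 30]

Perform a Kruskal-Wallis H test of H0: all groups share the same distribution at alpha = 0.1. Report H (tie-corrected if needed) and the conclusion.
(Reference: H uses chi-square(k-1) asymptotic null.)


Step 1: Combine all N = 12 observations and assign midranks.
sorted (value, group, rank): (10,G1,1), (11,G3,2), (12,G1,3), (13,G2,4), (16,G3,5), (20,G2,6), (22,G2,7), (23,G3,8), (24,G3,9), (25,G1,10.5), (25,G2,10.5), (30,G3,12)
Step 2: Sum ranks within each group.
R_1 = 14.5 (n_1 = 3)
R_2 = 27.5 (n_2 = 4)
R_3 = 36 (n_3 = 5)
Step 3: H = 12/(N(N+1)) * sum(R_i^2/n_i) - 3(N+1)
     = 12/(12*13) * (14.5^2/3 + 27.5^2/4 + 36^2/5) - 3*13
     = 0.076923 * 518.346 - 39
     = 0.872756.
Step 4: Ties present; correction factor C = 1 - 6/(12^3 - 12) = 0.996503. Corrected H = 0.872756 / 0.996503 = 0.875819.
Step 5: Under H0, H ~ chi^2(2); p-value = 0.645384.
Step 6: alpha = 0.1. fail to reject H0.

H = 0.8758, df = 2, p = 0.645384, fail to reject H0.


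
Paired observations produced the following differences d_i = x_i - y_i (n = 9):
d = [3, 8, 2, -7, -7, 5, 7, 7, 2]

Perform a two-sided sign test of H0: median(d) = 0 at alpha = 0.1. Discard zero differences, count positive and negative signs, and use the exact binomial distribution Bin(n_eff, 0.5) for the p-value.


Step 1: Discard zero differences. Original n = 9; n_eff = number of nonzero differences = 9.
Nonzero differences (with sign): +3, +8, +2, -7, -7, +5, +7, +7, +2
Step 2: Count signs: positive = 7, negative = 2.
Step 3: Under H0: P(positive) = 0.5, so the number of positives S ~ Bin(9, 0.5).
Step 4: Two-sided exact p-value = sum of Bin(9,0.5) probabilities at or below the observed probability = 0.179688.
Step 5: alpha = 0.1. fail to reject H0.

n_eff = 9, pos = 7, neg = 2, p = 0.179688, fail to reject H0.


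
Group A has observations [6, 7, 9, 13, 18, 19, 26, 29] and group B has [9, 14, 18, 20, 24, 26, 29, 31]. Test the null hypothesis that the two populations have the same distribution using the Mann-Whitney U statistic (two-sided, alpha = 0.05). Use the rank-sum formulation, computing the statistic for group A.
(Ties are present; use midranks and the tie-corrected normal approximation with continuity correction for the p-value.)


Step 1: Combine and sort all 16 observations; assign midranks.
sorted (value, group): (6,X), (7,X), (9,X), (9,Y), (13,X), (14,Y), (18,X), (18,Y), (19,X), (20,Y), (24,Y), (26,X), (26,Y), (29,X), (29,Y), (31,Y)
ranks: 6->1, 7->2, 9->3.5, 9->3.5, 13->5, 14->6, 18->7.5, 18->7.5, 19->9, 20->10, 24->11, 26->12.5, 26->12.5, 29->14.5, 29->14.5, 31->16
Step 2: Rank sum for X: R1 = 1 + 2 + 3.5 + 5 + 7.5 + 9 + 12.5 + 14.5 = 55.
Step 3: U_X = R1 - n1(n1+1)/2 = 55 - 8*9/2 = 55 - 36 = 19.
       U_Y = n1*n2 - U_X = 64 - 19 = 45.
Step 4: Ties are present, so use the tie-corrected normal approximation (with continuity correction) for the p-value.
Step 5: p-value = 0.187959; compare to alpha = 0.05. fail to reject H0.

U_X = 19, p = 0.187959, fail to reject H0 at alpha = 0.05.


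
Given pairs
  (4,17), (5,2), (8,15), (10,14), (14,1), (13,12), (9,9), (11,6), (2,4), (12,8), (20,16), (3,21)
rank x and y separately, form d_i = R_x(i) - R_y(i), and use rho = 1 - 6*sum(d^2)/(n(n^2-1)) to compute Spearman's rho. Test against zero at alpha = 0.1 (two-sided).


Step 1: Rank x and y separately (midranks; no ties here).
rank(x): 4->3, 5->4, 8->5, 10->7, 14->11, 13->10, 9->6, 11->8, 2->1, 12->9, 20->12, 3->2
rank(y): 17->11, 2->2, 15->9, 14->8, 1->1, 12->7, 9->6, 6->4, 4->3, 8->5, 16->10, 21->12
Step 2: d_i = R_x(i) - R_y(i); compute d_i^2.
  (3-11)^2=64, (4-2)^2=4, (5-9)^2=16, (7-8)^2=1, (11-1)^2=100, (10-7)^2=9, (6-6)^2=0, (8-4)^2=16, (1-3)^2=4, (9-5)^2=16, (12-10)^2=4, (2-12)^2=100
sum(d^2) = 334.
Step 3: rho = 1 - 6*334 / (12*(12^2 - 1)) = 1 - 2004/1716 = -0.167832.
Step 4: Under H0, t = rho * sqrt((n-2)/(1-rho^2)) = -0.5384 ~ t(10).
Step 5: Two-sided p-value from the t-distribution with 10 df = 0.602099.
Step 6: alpha = 0.1. fail to reject H0.

rho = -0.1678, p = 0.602099, fail to reject H0 at alpha = 0.1.


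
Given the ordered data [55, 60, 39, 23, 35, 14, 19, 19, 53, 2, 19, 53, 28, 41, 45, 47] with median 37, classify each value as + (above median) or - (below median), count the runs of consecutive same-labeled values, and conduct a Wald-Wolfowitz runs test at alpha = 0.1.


Step 1: Compute median = 37; label A = above, B = below.
Labels in order: AAABBBBBABBABAAA  (n_A = 8, n_B = 8)
Step 2: Count runs R = 7.
Step 3: Under H0 (random ordering), E[R] = 2*n_A*n_B/(n_A+n_B) + 1 = 2*8*8/16 + 1 = 9.0000.
        Var[R] = 2*n_A*n_B*(2*n_A*n_B - n_A - n_B) / ((n_A+n_B)^2 * (n_A+n_B-1)) = 14336/3840 = 3.7333.
        SD[R] = 1.9322.
Step 4: Continuity-corrected z = (R + 0.5 - E[R]) / SD[R] = (7 + 0.5 - 9.0000) / 1.9322 = -0.7763.
Step 5: Two-sided p-value via normal approximation = 2*(1 - Phi(|z|)) = 0.437558.
Step 6: alpha = 0.1. fail to reject H0.

R = 7, z = -0.7763, p = 0.437558, fail to reject H0.


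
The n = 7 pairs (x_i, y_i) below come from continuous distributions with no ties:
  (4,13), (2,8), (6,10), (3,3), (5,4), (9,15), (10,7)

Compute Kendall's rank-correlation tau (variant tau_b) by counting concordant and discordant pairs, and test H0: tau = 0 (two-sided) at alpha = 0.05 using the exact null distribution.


Step 1: Enumerate the 21 unordered pairs (i,j) with i<j and classify each by sign(x_j-x_i) * sign(y_j-y_i).
  (1,2):dx=-2,dy=-5->C; (1,3):dx=+2,dy=-3->D; (1,4):dx=-1,dy=-10->C; (1,5):dx=+1,dy=-9->D
  (1,6):dx=+5,dy=+2->C; (1,7):dx=+6,dy=-6->D; (2,3):dx=+4,dy=+2->C; (2,4):dx=+1,dy=-5->D
  (2,5):dx=+3,dy=-4->D; (2,6):dx=+7,dy=+7->C; (2,7):dx=+8,dy=-1->D; (3,4):dx=-3,dy=-7->C
  (3,5):dx=-1,dy=-6->C; (3,6):dx=+3,dy=+5->C; (3,7):dx=+4,dy=-3->D; (4,5):dx=+2,dy=+1->C
  (4,6):dx=+6,dy=+12->C; (4,7):dx=+7,dy=+4->C; (5,6):dx=+4,dy=+11->C; (5,7):dx=+5,dy=+3->C
  (6,7):dx=+1,dy=-8->D
Step 2: C = 13, D = 8, total pairs = 21.
Step 3: tau = (C - D)/(n(n-1)/2) = (13 - 8)/21 = 0.238095.
Step 4: Exact two-sided p-value (enumerate n! = 5040 permutations of y under H0): p = 0.561905.
Step 5: alpha = 0.05. fail to reject H0.

tau_b = 0.2381 (C=13, D=8), p = 0.561905, fail to reject H0.


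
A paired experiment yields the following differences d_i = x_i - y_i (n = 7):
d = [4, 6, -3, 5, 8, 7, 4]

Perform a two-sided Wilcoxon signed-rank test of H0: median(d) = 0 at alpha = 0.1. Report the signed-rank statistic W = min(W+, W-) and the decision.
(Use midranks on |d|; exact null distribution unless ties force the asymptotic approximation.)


Step 1: Drop any zero differences (none here) and take |d_i|.
|d| = [4, 6, 3, 5, 8, 7, 4]
Step 2: Midrank |d_i| (ties get averaged ranks).
ranks: |4|->2.5, |6|->5, |3|->1, |5|->4, |8|->7, |7|->6, |4|->2.5
Step 3: Attach original signs; sum ranks with positive sign and with negative sign.
W+ = 2.5 + 5 + 4 + 7 + 6 + 2.5 = 27
W- = 1 = 1
(Check: W+ + W- = 28 should equal n(n+1)/2 = 28.)
Step 4: Test statistic W = min(W+, W-) = 1.
Step 5: Ties in |d|, so use the tie-corrected normal approximation.
        E[W] = n(n+1)/4 = 7*8/4 = 14.
        Tie groups: |d|=4 (t=2); sum(t^3 - t) = 6.
        Var[W] = n(n+1)(2n+1)/24 - sum(t^3-t)/48 = 840/24 - 6/48 = 34.875.
        z = (W - E[W]) / sqrt(Var[W]) = (1 - 14) / 5.9055 = -2.2013.
        Two-sided p = 2*Phi(z) = 0.027712.
Step 6: alpha = 0.1. reject H0.

W+ = 27, W- = 1, W = min = 1, p = 0.027712, reject H0.


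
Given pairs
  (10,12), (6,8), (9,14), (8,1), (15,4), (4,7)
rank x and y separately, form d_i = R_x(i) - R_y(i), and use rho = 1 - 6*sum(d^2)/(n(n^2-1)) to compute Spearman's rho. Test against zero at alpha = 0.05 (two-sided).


Step 1: Rank x and y separately (midranks; no ties here).
rank(x): 10->5, 6->2, 9->4, 8->3, 15->6, 4->1
rank(y): 12->5, 8->4, 14->6, 1->1, 4->2, 7->3
Step 2: d_i = R_x(i) - R_y(i); compute d_i^2.
  (5-5)^2=0, (2-4)^2=4, (4-6)^2=4, (3-1)^2=4, (6-2)^2=16, (1-3)^2=4
sum(d^2) = 32.
Step 3: rho = 1 - 6*32 / (6*(6^2 - 1)) = 1 - 192/210 = 0.085714.
Step 4: Under H0, t = rho * sqrt((n-2)/(1-rho^2)) = 0.1721 ~ t(4).
Step 5: Two-sided p-value from the t-distribution with 4 df = 0.871743.
Step 6: alpha = 0.05. fail to reject H0.

rho = 0.0857, p = 0.871743, fail to reject H0 at alpha = 0.05.


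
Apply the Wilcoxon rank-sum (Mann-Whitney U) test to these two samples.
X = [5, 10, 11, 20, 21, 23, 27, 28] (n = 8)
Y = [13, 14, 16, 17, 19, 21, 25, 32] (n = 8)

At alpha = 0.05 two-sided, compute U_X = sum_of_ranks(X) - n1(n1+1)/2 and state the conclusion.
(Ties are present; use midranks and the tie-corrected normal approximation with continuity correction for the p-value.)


Step 1: Combine and sort all 16 observations; assign midranks.
sorted (value, group): (5,X), (10,X), (11,X), (13,Y), (14,Y), (16,Y), (17,Y), (19,Y), (20,X), (21,X), (21,Y), (23,X), (25,Y), (27,X), (28,X), (32,Y)
ranks: 5->1, 10->2, 11->3, 13->4, 14->5, 16->6, 17->7, 19->8, 20->9, 21->10.5, 21->10.5, 23->12, 25->13, 27->14, 28->15, 32->16
Step 2: Rank sum for X: R1 = 1 + 2 + 3 + 9 + 10.5 + 12 + 14 + 15 = 66.5.
Step 3: U_X = R1 - n1(n1+1)/2 = 66.5 - 8*9/2 = 66.5 - 36 = 30.5.
       U_Y = n1*n2 - U_X = 64 - 30.5 = 33.5.
Step 4: Ties are present, so use the tie-corrected normal approximation (with continuity correction) for the p-value.
Step 5: p-value = 0.916298; compare to alpha = 0.05. fail to reject H0.

U_X = 30.5, p = 0.916298, fail to reject H0 at alpha = 0.05.


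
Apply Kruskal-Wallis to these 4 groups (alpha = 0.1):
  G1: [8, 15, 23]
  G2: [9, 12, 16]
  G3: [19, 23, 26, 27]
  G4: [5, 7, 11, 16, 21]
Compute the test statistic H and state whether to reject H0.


Step 1: Combine all N = 15 observations and assign midranks.
sorted (value, group, rank): (5,G4,1), (7,G4,2), (8,G1,3), (9,G2,4), (11,G4,5), (12,G2,6), (15,G1,7), (16,G2,8.5), (16,G4,8.5), (19,G3,10), (21,G4,11), (23,G1,12.5), (23,G3,12.5), (26,G3,14), (27,G3,15)
Step 2: Sum ranks within each group.
R_1 = 22.5 (n_1 = 3)
R_2 = 18.5 (n_2 = 3)
R_3 = 51.5 (n_3 = 4)
R_4 = 27.5 (n_4 = 5)
Step 3: H = 12/(N(N+1)) * sum(R_i^2/n_i) - 3(N+1)
     = 12/(15*16) * (22.5^2/3 + 18.5^2/3 + 51.5^2/4 + 27.5^2/5) - 3*16
     = 0.050000 * 1097.15 - 48
     = 6.857292.
Step 4: Ties present; correction factor C = 1 - 12/(15^3 - 15) = 0.996429. Corrected H = 6.857292 / 0.996429 = 6.881870.
Step 5: Under H0, H ~ chi^2(3); p-value = 0.075760.
Step 6: alpha = 0.1. reject H0.

H = 6.8819, df = 3, p = 0.075760, reject H0.


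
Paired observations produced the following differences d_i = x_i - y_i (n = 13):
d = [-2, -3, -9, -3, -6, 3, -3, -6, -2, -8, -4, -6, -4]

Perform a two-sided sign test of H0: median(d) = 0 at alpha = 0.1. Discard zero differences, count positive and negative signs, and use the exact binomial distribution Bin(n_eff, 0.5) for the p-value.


Step 1: Discard zero differences. Original n = 13; n_eff = number of nonzero differences = 13.
Nonzero differences (with sign): -2, -3, -9, -3, -6, +3, -3, -6, -2, -8, -4, -6, -4
Step 2: Count signs: positive = 1, negative = 12.
Step 3: Under H0: P(positive) = 0.5, so the number of positives S ~ Bin(13, 0.5).
Step 4: Two-sided exact p-value = sum of Bin(13,0.5) probabilities at or below the observed probability = 0.003418.
Step 5: alpha = 0.1. reject H0.

n_eff = 13, pos = 1, neg = 12, p = 0.003418, reject H0.


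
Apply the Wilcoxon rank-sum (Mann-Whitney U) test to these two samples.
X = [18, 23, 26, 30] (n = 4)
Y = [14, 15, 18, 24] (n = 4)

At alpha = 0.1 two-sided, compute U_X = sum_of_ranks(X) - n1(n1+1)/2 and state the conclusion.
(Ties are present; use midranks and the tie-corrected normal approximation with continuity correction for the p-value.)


Step 1: Combine and sort all 8 observations; assign midranks.
sorted (value, group): (14,Y), (15,Y), (18,X), (18,Y), (23,X), (24,Y), (26,X), (30,X)
ranks: 14->1, 15->2, 18->3.5, 18->3.5, 23->5, 24->6, 26->7, 30->8
Step 2: Rank sum for X: R1 = 3.5 + 5 + 7 + 8 = 23.5.
Step 3: U_X = R1 - n1(n1+1)/2 = 23.5 - 4*5/2 = 23.5 - 10 = 13.5.
       U_Y = n1*n2 - U_X = 16 - 13.5 = 2.5.
Step 4: Ties are present, so use the tie-corrected normal approximation (with continuity correction) for the p-value.
Step 5: p-value = 0.146489; compare to alpha = 0.1. fail to reject H0.

U_X = 13.5, p = 0.146489, fail to reject H0 at alpha = 0.1.


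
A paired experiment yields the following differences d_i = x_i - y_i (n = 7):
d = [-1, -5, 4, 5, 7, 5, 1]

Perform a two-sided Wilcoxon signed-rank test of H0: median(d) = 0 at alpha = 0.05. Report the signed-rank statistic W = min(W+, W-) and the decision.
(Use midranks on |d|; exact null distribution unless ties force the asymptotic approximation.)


Step 1: Drop any zero differences (none here) and take |d_i|.
|d| = [1, 5, 4, 5, 7, 5, 1]
Step 2: Midrank |d_i| (ties get averaged ranks).
ranks: |1|->1.5, |5|->5, |4|->3, |5|->5, |7|->7, |5|->5, |1|->1.5
Step 3: Attach original signs; sum ranks with positive sign and with negative sign.
W+ = 3 + 5 + 7 + 5 + 1.5 = 21.5
W- = 1.5 + 5 = 6.5
(Check: W+ + W- = 28 should equal n(n+1)/2 = 28.)
Step 4: Test statistic W = min(W+, W-) = 6.5.
Step 5: Ties in |d|, so use the tie-corrected normal approximation.
        E[W] = n(n+1)/4 = 7*8/4 = 14.
        Tie groups: |d|=1 (t=2), |d|=5 (t=3); sum(t^3 - t) = 30.
        Var[W] = n(n+1)(2n+1)/24 - sum(t^3-t)/48 = 840/24 - 30/48 = 34.375.
        z = (W - E[W]) / sqrt(Var[W]) = (6.5 - 14) / 5.8630 = -1.2792.
        Two-sided p = 2*Phi(z) = 0.200825.
Step 6: alpha = 0.05. fail to reject H0.

W+ = 21.5, W- = 6.5, W = min = 6.5, p = 0.200825, fail to reject H0.


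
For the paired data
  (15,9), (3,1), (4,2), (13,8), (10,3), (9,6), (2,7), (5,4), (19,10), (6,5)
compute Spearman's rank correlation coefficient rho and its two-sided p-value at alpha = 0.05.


Step 1: Rank x and y separately (midranks; no ties here).
rank(x): 15->9, 3->2, 4->3, 13->8, 10->7, 9->6, 2->1, 5->4, 19->10, 6->5
rank(y): 9->9, 1->1, 2->2, 8->8, 3->3, 6->6, 7->7, 4->4, 10->10, 5->5
Step 2: d_i = R_x(i) - R_y(i); compute d_i^2.
  (9-9)^2=0, (2-1)^2=1, (3-2)^2=1, (8-8)^2=0, (7-3)^2=16, (6-6)^2=0, (1-7)^2=36, (4-4)^2=0, (10-10)^2=0, (5-5)^2=0
sum(d^2) = 54.
Step 3: rho = 1 - 6*54 / (10*(10^2 - 1)) = 1 - 324/990 = 0.672727.
Step 4: Under H0, t = rho * sqrt((n-2)/(1-rho^2)) = 2.5717 ~ t(8).
Step 5: Two-sided p-value from the t-distribution with 8 df = 0.033041.
Step 6: alpha = 0.05. reject H0.

rho = 0.6727, p = 0.033041, reject H0 at alpha = 0.05.


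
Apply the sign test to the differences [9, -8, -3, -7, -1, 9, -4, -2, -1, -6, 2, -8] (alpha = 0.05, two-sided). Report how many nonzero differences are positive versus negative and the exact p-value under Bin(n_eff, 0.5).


Step 1: Discard zero differences. Original n = 12; n_eff = number of nonzero differences = 12.
Nonzero differences (with sign): +9, -8, -3, -7, -1, +9, -4, -2, -1, -6, +2, -8
Step 2: Count signs: positive = 3, negative = 9.
Step 3: Under H0: P(positive) = 0.5, so the number of positives S ~ Bin(12, 0.5).
Step 4: Two-sided exact p-value = sum of Bin(12,0.5) probabilities at or below the observed probability = 0.145996.
Step 5: alpha = 0.05. fail to reject H0.

n_eff = 12, pos = 3, neg = 9, p = 0.145996, fail to reject H0.


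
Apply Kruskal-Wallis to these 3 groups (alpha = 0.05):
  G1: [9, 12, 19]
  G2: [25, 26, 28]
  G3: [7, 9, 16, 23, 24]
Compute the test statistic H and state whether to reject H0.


Step 1: Combine all N = 11 observations and assign midranks.
sorted (value, group, rank): (7,G3,1), (9,G1,2.5), (9,G3,2.5), (12,G1,4), (16,G3,5), (19,G1,6), (23,G3,7), (24,G3,8), (25,G2,9), (26,G2,10), (28,G2,11)
Step 2: Sum ranks within each group.
R_1 = 12.5 (n_1 = 3)
R_2 = 30 (n_2 = 3)
R_3 = 23.5 (n_3 = 5)
Step 3: H = 12/(N(N+1)) * sum(R_i^2/n_i) - 3(N+1)
     = 12/(11*12) * (12.5^2/3 + 30^2/3 + 23.5^2/5) - 3*12
     = 0.090909 * 462.533 - 36
     = 6.048485.
Step 4: Ties present; correction factor C = 1 - 6/(11^3 - 11) = 0.995455. Corrected H = 6.048485 / 0.995455 = 6.076104.
Step 5: Under H0, H ~ chi^2(2); p-value = 0.047928.
Step 6: alpha = 0.05. reject H0.

H = 6.0761, df = 2, p = 0.047928, reject H0.


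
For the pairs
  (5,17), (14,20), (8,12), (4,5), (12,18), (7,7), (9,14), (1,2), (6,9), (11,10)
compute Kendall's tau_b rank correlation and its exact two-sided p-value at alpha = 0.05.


Step 1: Enumerate the 45 unordered pairs (i,j) with i<j and classify each by sign(x_j-x_i) * sign(y_j-y_i).
  (1,2):dx=+9,dy=+3->C; (1,3):dx=+3,dy=-5->D; (1,4):dx=-1,dy=-12->C; (1,5):dx=+7,dy=+1->C
  (1,6):dx=+2,dy=-10->D; (1,7):dx=+4,dy=-3->D; (1,8):dx=-4,dy=-15->C; (1,9):dx=+1,dy=-8->D
  (1,10):dx=+6,dy=-7->D; (2,3):dx=-6,dy=-8->C; (2,4):dx=-10,dy=-15->C; (2,5):dx=-2,dy=-2->C
  (2,6):dx=-7,dy=-13->C; (2,7):dx=-5,dy=-6->C; (2,8):dx=-13,dy=-18->C; (2,9):dx=-8,dy=-11->C
  (2,10):dx=-3,dy=-10->C; (3,4):dx=-4,dy=-7->C; (3,5):dx=+4,dy=+6->C; (3,6):dx=-1,dy=-5->C
  (3,7):dx=+1,dy=+2->C; (3,8):dx=-7,dy=-10->C; (3,9):dx=-2,dy=-3->C; (3,10):dx=+3,dy=-2->D
  (4,5):dx=+8,dy=+13->C; (4,6):dx=+3,dy=+2->C; (4,7):dx=+5,dy=+9->C; (4,8):dx=-3,dy=-3->C
  (4,9):dx=+2,dy=+4->C; (4,10):dx=+7,dy=+5->C; (5,6):dx=-5,dy=-11->C; (5,7):dx=-3,dy=-4->C
  (5,8):dx=-11,dy=-16->C; (5,9):dx=-6,dy=-9->C; (5,10):dx=-1,dy=-8->C; (6,7):dx=+2,dy=+7->C
  (6,8):dx=-6,dy=-5->C; (6,9):dx=-1,dy=+2->D; (6,10):dx=+4,dy=+3->C; (7,8):dx=-8,dy=-12->C
  (7,9):dx=-3,dy=-5->C; (7,10):dx=+2,dy=-4->D; (8,9):dx=+5,dy=+7->C; (8,10):dx=+10,dy=+8->C
  (9,10):dx=+5,dy=+1->C
Step 2: C = 37, D = 8, total pairs = 45.
Step 3: tau = (C - D)/(n(n-1)/2) = (37 - 8)/45 = 0.644444.
Step 4: Exact two-sided p-value (enumerate n! = 3628800 permutations of y under H0): p = 0.009148.
Step 5: alpha = 0.05. reject H0.

tau_b = 0.6444 (C=37, D=8), p = 0.009148, reject H0.
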